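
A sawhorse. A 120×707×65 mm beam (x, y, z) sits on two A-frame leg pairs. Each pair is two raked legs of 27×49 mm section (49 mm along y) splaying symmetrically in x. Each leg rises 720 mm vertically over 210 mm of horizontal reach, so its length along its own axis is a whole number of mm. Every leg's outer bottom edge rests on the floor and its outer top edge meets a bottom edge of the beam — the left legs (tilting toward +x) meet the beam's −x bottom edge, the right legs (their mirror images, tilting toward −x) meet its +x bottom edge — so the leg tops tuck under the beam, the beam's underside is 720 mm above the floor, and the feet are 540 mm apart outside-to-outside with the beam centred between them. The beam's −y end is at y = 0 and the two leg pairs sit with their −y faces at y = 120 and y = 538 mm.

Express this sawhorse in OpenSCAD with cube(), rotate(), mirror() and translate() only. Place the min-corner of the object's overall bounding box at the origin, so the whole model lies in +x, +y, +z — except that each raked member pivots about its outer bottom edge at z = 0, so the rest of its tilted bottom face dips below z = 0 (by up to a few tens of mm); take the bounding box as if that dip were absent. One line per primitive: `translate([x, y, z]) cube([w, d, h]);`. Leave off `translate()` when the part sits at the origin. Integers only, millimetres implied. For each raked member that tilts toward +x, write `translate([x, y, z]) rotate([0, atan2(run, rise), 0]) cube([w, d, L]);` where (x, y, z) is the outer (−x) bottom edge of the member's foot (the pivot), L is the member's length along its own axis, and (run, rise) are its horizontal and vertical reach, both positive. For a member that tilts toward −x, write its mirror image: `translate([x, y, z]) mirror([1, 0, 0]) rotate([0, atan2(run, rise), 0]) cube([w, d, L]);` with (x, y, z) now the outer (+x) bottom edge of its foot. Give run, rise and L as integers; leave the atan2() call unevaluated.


translate([210, 0, 720]) cube([120, 707, 65]);
translate([0, 120, 0]) rotate([0, atan2(210, 720), 0]) cube([27, 49, 750]);
translate([540, 120, 0]) mirror([1, 0, 0]) rotate([0, atan2(210, 720), 0]) cube([27, 49, 750]);
translate([0, 538, 0]) rotate([0, atan2(210, 720), 0]) cube([27, 49, 750]);
translate([540, 538, 0]) mirror([1, 0, 0]) rotate([0, atan2(210, 720), 0]) cube([27, 49, 750]);


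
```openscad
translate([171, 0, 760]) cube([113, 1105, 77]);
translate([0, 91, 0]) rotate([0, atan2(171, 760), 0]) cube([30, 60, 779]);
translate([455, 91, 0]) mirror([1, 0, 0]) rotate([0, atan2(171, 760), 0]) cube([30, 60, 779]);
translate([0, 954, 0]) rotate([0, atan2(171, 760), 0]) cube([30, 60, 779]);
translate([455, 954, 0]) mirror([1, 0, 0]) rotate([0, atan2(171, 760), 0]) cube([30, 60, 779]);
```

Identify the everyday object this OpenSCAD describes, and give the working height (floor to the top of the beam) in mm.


A sawhorse. The overall height is 837 mm.

A beam across two mirrored pairs of raked legs — a sawhorse. The beam's underside is at z = 760 (matching the legs' vertical rise in atan2(171, 760)) and the beam is 77 mm tall, so its top is at 760 + 77 = 837 mm. The raked legs top out at the beam's underside, so that is the highest point.


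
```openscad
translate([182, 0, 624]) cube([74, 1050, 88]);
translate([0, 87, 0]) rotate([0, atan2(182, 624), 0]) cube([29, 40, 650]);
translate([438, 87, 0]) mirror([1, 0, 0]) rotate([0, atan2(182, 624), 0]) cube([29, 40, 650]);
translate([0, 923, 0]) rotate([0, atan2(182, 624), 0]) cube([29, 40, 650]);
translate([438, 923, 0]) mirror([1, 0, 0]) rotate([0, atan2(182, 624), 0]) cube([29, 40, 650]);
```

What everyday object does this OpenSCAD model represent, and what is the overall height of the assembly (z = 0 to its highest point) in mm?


A sawhorse. The overall height is 712 mm.

A beam across two mirrored pairs of raked legs — a sawhorse. The beam's underside is at z = 624 (matching the legs' vertical rise in atan2(182, 624)) and the beam is 88 mm tall, so its top is at 624 + 88 = 712 mm. The raked legs top out at the beam's underside, so that is the highest point.


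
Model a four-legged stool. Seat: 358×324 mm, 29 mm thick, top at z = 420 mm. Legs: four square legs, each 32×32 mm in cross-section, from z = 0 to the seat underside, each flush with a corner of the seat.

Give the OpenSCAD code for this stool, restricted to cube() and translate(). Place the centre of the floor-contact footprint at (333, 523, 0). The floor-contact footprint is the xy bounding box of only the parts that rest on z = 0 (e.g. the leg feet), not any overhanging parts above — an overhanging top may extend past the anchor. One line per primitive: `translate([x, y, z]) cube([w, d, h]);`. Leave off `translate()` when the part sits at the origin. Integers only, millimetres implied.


translate([154, 361, 391]) cube([358, 324, 29]);
translate([154, 361, 0]) cube([32, 32, 391]);
translate([480, 361, 0]) cube([32, 32, 391]);
translate([154, 653, 0]) cube([32, 32, 391]);
translate([480, 653, 0]) cube([32, 32, 391]);


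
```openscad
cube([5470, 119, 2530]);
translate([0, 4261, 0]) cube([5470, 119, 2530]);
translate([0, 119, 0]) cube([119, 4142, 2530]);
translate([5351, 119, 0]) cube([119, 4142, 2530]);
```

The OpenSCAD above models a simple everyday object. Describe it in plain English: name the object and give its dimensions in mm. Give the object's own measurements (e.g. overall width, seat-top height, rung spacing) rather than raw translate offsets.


The wall frame of a small rectangular building: four walls, each 2530 mm tall and 119 mm thick, enclosing a footprint 5470 mm (x) by 4380 mm (y) outside-to-outside, with no floor or roof. The front and back walls (the −y and +y sides) span the full width; the two side walls fit between them.


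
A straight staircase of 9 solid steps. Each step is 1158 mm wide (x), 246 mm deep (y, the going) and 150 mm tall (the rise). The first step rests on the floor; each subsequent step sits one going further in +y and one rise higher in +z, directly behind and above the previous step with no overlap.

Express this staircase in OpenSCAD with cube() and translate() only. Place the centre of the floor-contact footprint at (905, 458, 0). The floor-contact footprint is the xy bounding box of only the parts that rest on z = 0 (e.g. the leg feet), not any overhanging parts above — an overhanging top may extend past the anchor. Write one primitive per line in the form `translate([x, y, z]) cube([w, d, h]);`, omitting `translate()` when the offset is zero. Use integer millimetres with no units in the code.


translate([326, 335, 0]) cube([1158, 246, 150]);
translate([326, 581, 150]) cube([1158, 246, 150]);
translate([326, 827, 300]) cube([1158, 246, 150]);
translate([326, 1073, 450]) cube([1158, 246, 150]);
translate([326, 1319, 600]) cube([1158, 246, 150]);
translate([326, 1565, 750]) cube([1158, 246, 150]);
translate([326, 1811, 900]) cube([1158, 246, 150]);
translate([326, 2057, 1050]) cube([1158, 246, 150]);
translate([326, 2303, 1200]) cube([1158, 246, 150]);


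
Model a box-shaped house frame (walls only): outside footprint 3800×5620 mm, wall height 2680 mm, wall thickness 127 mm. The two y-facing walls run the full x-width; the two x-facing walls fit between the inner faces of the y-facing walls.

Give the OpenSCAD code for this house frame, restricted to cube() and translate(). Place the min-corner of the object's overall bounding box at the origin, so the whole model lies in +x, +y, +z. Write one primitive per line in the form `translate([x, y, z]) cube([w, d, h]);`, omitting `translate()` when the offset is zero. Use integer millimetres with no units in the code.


cube([3800, 127, 2680]);
translate([0, 5493, 0]) cube([3800, 127, 2680]);
translate([0, 127, 0]) cube([127, 5366, 2680]);
translate([3673, 127, 0]) cube([127, 5366, 2680]);


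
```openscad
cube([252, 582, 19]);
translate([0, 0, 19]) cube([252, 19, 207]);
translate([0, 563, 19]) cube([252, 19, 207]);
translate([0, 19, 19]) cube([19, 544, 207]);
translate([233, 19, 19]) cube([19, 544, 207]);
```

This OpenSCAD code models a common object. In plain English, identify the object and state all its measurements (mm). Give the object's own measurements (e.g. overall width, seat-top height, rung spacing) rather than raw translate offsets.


An open-topped rectangular box: outside dimensions 252×582×226 mm, with a uniform wall and base thickness of 19 mm. The base is a full 252×582 slab on the floor; four walls sit on top of the base. The front and back walls (the −y and +y sides) span the full width; the two side walls fit between them.


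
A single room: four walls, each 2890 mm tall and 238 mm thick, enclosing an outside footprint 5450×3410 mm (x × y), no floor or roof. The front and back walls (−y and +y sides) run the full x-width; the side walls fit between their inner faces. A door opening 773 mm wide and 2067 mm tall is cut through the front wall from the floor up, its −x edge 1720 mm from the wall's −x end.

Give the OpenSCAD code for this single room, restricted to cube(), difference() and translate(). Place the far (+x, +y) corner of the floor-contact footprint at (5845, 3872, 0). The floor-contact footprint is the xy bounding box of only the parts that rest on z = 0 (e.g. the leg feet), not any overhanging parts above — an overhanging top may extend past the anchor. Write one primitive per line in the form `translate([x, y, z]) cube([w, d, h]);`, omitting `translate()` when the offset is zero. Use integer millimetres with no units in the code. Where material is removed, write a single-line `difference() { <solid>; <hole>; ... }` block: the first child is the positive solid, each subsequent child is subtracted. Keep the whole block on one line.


difference() { translate([395, 462, 0]) cube([5450, 238, 2890]); translate([2115, 462, 0]) cube([773, 238, 2067]); }
translate([395, 3634, 0]) cube([5450, 238, 2890]);
translate([395, 700, 0]) cube([238, 2934, 2890]);
translate([5607, 700, 0]) cube([238, 2934, 2890]);


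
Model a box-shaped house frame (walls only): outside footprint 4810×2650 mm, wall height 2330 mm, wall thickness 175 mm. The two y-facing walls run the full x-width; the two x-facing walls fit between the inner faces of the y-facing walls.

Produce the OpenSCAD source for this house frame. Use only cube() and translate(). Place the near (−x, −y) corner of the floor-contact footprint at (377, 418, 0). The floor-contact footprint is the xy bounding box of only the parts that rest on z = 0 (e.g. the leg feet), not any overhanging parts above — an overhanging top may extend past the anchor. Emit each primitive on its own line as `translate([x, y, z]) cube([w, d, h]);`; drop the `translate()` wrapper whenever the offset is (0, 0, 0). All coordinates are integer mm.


translate([377, 418, 0]) cube([4810, 175, 2330]);
translate([377, 2893, 0]) cube([4810, 175, 2330]);
translate([377, 593, 0]) cube([175, 2300, 2330]);
translate([5012, 593, 0]) cube([175, 2300, 2330]);


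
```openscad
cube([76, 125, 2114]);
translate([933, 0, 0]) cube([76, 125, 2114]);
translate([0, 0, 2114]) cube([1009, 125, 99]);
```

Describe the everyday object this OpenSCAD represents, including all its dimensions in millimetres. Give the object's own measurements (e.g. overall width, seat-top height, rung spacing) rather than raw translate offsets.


A door frame. The clear opening is 857 mm wide and 2114 mm high. Two 76 mm wide jambs, 125 mm deep, stand either side of the opening from the floor to the top of the opening. A 99 mm thick head sits across the top of both jambs, spanning the full outside width of the frame.


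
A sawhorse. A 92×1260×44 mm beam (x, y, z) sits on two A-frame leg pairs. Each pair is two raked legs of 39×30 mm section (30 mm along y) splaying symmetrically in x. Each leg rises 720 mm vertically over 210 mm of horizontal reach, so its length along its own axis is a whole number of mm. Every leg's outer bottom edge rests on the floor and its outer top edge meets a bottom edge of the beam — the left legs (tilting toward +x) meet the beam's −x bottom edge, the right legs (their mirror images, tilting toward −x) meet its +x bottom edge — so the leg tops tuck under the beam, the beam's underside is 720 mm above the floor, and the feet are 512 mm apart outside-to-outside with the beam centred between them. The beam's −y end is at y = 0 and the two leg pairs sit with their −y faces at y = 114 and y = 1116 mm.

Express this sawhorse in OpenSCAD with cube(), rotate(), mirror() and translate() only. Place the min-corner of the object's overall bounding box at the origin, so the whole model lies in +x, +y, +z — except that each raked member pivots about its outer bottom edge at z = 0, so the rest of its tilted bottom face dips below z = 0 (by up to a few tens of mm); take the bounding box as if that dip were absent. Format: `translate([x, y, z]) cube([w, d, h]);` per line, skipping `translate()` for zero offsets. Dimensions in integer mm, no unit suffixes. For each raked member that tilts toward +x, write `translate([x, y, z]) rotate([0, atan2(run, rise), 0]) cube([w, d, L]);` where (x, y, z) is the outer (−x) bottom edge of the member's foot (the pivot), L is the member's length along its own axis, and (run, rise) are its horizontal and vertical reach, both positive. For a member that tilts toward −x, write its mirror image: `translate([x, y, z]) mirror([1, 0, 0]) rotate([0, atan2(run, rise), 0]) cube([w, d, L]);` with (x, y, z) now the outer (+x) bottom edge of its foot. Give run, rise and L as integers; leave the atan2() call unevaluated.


translate([210, 0, 720]) cube([92, 1260, 44]);
translate([0, 114, 0]) rotate([0, atan2(210, 720), 0]) cube([39, 30, 750]);
translate([512, 114, 0]) mirror([1, 0, 0]) rotate([0, atan2(210, 720), 0]) cube([39, 30, 750]);
translate([0, 1116, 0]) rotate([0, atan2(210, 720), 0]) cube([39, 30, 750]);
translate([512, 1116, 0]) mirror([1, 0, 0]) rotate([0, atan2(210, 720), 0]) cube([39, 30, 750]);


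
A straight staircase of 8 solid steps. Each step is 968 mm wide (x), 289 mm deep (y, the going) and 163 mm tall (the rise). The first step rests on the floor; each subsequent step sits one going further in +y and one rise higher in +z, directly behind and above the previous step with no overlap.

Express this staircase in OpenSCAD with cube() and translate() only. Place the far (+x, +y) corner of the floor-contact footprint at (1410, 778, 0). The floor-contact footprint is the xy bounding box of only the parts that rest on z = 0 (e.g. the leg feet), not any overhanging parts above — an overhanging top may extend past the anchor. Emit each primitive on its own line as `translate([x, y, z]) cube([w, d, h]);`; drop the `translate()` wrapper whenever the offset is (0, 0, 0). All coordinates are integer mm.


translate([442, 489, 0]) cube([968, 289, 163]);
translate([442, 778, 163]) cube([968, 289, 163]);
translate([442, 1067, 326]) cube([968, 289, 163]);
translate([442, 1356, 489]) cube([968, 289, 163]);
translate([442, 1645, 652]) cube([968, 289, 163]);
translate([442, 1934, 815]) cube([968, 289, 163]);
translate([442, 2223, 978]) cube([968, 289, 163]);
translate([442, 2512, 1141]) cube([968, 289, 163]);


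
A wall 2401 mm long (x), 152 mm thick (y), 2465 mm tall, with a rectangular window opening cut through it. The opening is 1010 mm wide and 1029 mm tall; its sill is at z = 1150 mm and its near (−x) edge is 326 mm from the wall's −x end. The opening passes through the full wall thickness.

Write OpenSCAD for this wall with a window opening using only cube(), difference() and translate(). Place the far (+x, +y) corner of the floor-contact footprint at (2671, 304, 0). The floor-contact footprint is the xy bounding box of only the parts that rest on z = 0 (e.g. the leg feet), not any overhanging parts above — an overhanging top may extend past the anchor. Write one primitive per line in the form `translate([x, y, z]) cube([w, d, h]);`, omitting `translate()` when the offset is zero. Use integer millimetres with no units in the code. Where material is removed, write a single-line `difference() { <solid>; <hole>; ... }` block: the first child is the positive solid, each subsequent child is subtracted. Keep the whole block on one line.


difference() { translate([270, 152, 0]) cube([2401, 152, 2465]); translate([596, 152, 1150]) cube([1010, 152, 1029]); }


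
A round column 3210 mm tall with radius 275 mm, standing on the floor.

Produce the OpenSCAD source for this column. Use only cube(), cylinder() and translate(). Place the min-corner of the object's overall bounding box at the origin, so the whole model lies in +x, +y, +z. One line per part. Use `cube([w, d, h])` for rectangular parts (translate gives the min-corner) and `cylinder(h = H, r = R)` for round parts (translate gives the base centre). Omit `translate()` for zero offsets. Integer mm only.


translate([275, 275, 0]) cylinder(h = 3210, r = 275);


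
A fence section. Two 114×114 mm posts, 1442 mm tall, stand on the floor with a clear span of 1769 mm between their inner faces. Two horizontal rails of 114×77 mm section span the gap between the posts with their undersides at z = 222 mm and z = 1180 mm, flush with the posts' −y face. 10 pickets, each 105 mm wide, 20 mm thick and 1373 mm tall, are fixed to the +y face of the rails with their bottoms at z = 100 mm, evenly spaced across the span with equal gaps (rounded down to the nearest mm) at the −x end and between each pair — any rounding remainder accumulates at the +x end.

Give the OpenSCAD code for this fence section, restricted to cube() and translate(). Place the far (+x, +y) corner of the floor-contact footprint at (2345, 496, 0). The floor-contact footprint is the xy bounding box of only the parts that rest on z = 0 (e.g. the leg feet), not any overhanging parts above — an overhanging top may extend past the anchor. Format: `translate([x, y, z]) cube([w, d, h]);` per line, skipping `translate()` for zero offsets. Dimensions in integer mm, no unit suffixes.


translate([348, 382, 0]) cube([114, 114, 1442]);
translate([2231, 382, 0]) cube([114, 114, 1442]);
translate([462, 382, 222]) cube([1769, 114, 77]);
translate([462, 382, 1180]) cube([1769, 114, 77]);
translate([527, 496, 100]) cube([105, 20, 1373]);
translate([697, 496, 100]) cube([105, 20, 1373]);
translate([867, 496, 100]) cube([105, 20, 1373]);
translate([1037, 496, 100]) cube([105, 20, 1373]);
translate([1207, 496, 100]) cube([105, 20, 1373]);
translate([1377, 496, 100]) cube([105, 20, 1373]);
translate([1547, 496, 100]) cube([105, 20, 1373]);
translate([1717, 496, 100]) cube([105, 20, 1373]);
translate([1887, 496, 100]) cube([105, 20, 1373]);
translate([2057, 496, 100]) cube([105, 20, 1373]);


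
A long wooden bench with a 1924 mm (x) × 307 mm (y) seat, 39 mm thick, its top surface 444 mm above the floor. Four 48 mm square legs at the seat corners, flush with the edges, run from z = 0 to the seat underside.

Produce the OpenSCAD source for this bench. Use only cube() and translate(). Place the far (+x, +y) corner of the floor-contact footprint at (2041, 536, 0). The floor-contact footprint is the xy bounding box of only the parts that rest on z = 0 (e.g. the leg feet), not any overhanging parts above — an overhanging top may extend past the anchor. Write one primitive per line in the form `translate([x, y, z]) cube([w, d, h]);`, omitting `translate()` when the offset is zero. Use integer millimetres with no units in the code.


translate([117, 229, 405]) cube([1924, 307, 39]);
translate([117, 229, 0]) cube([48, 48, 405]);
translate([117, 488, 0]) cube([48, 48, 405]);
translate([1993, 229, 0]) cube([48, 48, 405]);
translate([1993, 488, 0]) cube([48, 48, 405]);


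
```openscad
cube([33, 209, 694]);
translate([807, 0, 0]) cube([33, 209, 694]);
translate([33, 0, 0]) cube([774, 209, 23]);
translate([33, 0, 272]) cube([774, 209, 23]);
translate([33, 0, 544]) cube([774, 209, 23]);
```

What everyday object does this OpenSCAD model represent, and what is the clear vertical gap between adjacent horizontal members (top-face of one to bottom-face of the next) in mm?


A bookshelf. The clear shelf gap is 249 mm.

Two tall side panels with 3 horizontal boards between them — a bookshelf. The first two shelf undersides are at z = 0 and z = 272; with shelf thickness 23, the clear gap is 272 − 0 − 23 = 249 mm.


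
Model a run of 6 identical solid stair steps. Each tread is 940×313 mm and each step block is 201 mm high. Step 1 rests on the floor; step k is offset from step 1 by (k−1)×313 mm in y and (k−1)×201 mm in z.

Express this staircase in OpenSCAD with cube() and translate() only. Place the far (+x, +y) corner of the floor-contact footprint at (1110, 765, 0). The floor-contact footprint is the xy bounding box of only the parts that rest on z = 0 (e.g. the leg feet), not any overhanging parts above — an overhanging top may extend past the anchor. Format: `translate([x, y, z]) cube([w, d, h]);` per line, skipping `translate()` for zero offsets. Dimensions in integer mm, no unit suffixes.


translate([170, 452, 0]) cube([940, 313, 201]);
translate([170, 765, 201]) cube([940, 313, 201]);
translate([170, 1078, 402]) cube([940, 313, 201]);
translate([170, 1391, 603]) cube([940, 313, 201]);
translate([170, 1704, 804]) cube([940, 313, 201]);
translate([170, 2017, 1005]) cube([940, 313, 201]);


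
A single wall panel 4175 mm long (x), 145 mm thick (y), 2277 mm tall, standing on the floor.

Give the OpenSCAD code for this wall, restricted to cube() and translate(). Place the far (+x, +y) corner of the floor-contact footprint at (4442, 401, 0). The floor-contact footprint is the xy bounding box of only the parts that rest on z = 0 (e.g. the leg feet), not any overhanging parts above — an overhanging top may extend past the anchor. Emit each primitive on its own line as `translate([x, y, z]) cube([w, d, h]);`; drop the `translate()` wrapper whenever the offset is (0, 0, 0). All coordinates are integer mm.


translate([267, 256, 0]) cube([4175, 145, 2277]);


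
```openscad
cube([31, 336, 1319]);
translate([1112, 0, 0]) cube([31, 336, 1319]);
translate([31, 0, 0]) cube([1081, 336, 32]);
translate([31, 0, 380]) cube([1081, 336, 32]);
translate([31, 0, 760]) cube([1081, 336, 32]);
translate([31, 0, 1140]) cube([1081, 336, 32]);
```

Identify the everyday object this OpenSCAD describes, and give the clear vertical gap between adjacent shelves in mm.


A bookshelf. The clear shelf gap is 348 mm.

Two tall side panels with 4 horizontal boards between them — a bookshelf. The first two shelf undersides are at z = 0 and z = 380; with shelf thickness 32, the clear gap is 380 − 0 − 32 = 348 mm.


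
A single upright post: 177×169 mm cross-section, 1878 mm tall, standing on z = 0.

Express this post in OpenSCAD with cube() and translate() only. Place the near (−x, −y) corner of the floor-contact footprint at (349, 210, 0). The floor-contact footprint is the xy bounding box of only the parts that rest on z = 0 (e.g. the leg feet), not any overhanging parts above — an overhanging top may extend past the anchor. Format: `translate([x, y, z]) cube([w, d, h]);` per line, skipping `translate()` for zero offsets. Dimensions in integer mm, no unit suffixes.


translate([349, 210, 0]) cube([177, 169, 1878]);


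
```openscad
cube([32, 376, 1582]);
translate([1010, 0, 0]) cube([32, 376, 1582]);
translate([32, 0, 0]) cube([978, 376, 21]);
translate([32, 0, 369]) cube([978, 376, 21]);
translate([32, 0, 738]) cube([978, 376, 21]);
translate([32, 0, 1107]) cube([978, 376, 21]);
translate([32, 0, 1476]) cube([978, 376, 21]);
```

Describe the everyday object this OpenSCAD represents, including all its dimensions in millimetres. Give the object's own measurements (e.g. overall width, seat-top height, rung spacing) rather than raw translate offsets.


An open bookshelf. Two side panels, each 32 mm thick, 376 mm deep and 1582 mm tall, stand 1042 mm apart (outside-to-outside). Between them sit 5 shelves, each 21 mm thick and 376 mm deep, spanning the full gap between the sides. The bottom shelf rests on the floor (its underside at z = 0) and the clear gap between one shelf's top and the next shelf's underside is 348 mm.


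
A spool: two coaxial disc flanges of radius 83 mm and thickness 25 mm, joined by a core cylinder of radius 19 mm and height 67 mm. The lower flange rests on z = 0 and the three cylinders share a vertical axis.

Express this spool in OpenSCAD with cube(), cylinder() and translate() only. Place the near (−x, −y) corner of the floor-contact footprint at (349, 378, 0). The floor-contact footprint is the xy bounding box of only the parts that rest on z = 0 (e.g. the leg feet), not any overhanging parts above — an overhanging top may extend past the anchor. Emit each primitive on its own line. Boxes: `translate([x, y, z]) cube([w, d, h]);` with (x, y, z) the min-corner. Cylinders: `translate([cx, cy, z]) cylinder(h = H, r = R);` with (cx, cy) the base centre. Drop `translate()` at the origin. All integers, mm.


translate([432, 461, 0]) cylinder(h = 25, r = 83);
translate([432, 461, 25]) cylinder(h = 67, r = 19);
translate([432, 461, 92]) cylinder(h = 25, r = 83);


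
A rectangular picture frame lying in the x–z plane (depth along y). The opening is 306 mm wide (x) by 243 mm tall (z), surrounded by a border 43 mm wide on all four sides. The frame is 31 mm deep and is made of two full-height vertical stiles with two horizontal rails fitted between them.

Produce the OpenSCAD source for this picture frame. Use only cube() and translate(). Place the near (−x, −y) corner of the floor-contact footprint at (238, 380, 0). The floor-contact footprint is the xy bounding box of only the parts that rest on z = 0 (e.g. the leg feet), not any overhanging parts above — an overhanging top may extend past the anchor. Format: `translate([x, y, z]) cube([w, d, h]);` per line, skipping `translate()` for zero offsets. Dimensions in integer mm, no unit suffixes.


translate([238, 380, 0]) cube([43, 31, 329]);
translate([587, 380, 0]) cube([43, 31, 329]);
translate([281, 380, 0]) cube([306, 31, 43]);
translate([281, 380, 286]) cube([306, 31, 43]);


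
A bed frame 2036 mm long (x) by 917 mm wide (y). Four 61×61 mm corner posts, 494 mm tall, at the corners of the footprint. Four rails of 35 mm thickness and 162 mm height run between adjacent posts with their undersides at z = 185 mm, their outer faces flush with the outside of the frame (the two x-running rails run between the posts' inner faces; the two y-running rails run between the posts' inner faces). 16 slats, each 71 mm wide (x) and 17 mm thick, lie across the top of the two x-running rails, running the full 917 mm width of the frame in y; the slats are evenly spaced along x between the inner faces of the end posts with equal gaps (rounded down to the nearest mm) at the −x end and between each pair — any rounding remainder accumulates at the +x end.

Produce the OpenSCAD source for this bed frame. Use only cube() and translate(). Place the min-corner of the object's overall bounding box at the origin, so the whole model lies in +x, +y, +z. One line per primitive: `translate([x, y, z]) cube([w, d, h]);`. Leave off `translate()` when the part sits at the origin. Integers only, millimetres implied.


// slat z = rail_z + rail_h = 185 + 162 = 347
// slat gap = ⌊(1914 − 16·71) / 17⌋ = 45
cube([61, 61, 494]);
translate([0, 856, 0]) cube([61, 61, 494]);
translate([1975, 0, 0]) cube([61, 61, 494]);
translate([1975, 856, 0]) cube([61, 61, 494]);
translate([61, 0, 185]) cube([1914, 35, 162]);
translate([61, 882, 185]) cube([1914, 35, 162]);
translate([0, 61, 185]) cube([35, 795, 162]);
translate([2001, 61, 185]) cube([35, 795, 162]);
translate([106, 0, 347]) cube([71, 917, 17]);
translate([222, 0, 347]) cube([71, 917, 17]);
translate([338, 0, 347]) cube([71, 917, 17]);
translate([454, 0, 347]) cube([71, 917, 17]);
translate([570, 0, 347]) cube([71, 917, 17]);
translate([686, 0, 347]) cube([71, 917, 17]);
translate([802, 0, 347]) cube([71, 917, 17]);
translate([918, 0, 347]) cube([71, 917, 17]);
translate([1034, 0, 347]) cube([71, 917, 17]);
translate([1150, 0, 347]) cube([71, 917, 17]);
translate([1266, 0, 347]) cube([71, 917, 17]);
translate([1382, 0, 347]) cube([71, 917, 17]);
translate([1498, 0, 347]) cube([71, 917, 17]);
translate([1614, 0, 347]) cube([71, 917, 17]);
translate([1730, 0, 347]) cube([71, 917, 17]);
translate([1846, 0, 347]) cube([71, 917, 17]);


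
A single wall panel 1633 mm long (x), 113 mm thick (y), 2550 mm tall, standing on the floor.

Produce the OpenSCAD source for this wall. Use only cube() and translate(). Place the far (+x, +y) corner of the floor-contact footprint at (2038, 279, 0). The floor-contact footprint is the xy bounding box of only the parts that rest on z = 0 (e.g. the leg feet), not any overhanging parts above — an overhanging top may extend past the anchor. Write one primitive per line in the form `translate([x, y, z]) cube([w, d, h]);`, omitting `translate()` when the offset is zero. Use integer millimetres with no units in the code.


translate([405, 166, 0]) cube([1633, 113, 2550]);


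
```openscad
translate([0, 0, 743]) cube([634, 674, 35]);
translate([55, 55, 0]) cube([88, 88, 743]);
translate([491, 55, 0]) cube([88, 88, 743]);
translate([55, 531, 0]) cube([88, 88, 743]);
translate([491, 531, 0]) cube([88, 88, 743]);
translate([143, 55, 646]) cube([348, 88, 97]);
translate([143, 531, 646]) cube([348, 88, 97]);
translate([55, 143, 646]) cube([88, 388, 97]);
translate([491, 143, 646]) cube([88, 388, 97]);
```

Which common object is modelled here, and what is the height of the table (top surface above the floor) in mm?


A table. The table height is 778 mm.

A 634×674×35 slab sits at z = 743 on four 88 mm square posts — a table. The top surface is at 743 + 35 = 778 mm.


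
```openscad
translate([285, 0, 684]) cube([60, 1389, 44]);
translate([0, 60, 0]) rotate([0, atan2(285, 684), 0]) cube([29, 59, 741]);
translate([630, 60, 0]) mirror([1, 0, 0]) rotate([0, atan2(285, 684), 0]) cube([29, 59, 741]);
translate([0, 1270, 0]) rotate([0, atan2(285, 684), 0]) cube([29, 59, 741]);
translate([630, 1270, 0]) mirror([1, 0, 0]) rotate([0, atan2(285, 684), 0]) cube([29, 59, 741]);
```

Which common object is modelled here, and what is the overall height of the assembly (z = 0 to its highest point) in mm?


A sawhorse. The overall height is 728 mm.

A beam across two mirrored pairs of raked legs — a sawhorse. The beam's underside is at z = 684 (matching the legs' vertical rise in atan2(285, 684)) and the beam is 44 mm tall, so its top is at 684 + 44 = 728 mm. The raked legs top out at the beam's underside, so that is the highest point.


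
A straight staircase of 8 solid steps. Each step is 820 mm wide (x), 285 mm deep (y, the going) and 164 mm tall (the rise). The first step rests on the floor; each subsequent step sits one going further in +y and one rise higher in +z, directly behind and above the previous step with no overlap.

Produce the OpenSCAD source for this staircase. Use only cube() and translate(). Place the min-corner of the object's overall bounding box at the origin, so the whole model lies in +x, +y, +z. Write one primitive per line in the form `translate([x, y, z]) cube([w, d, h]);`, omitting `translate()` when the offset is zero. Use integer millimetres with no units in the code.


cube([820, 285, 164]);
translate([0, 285, 164]) cube([820, 285, 164]);
translate([0, 570, 328]) cube([820, 285, 164]);
translate([0, 855, 492]) cube([820, 285, 164]);
translate([0, 1140, 656]) cube([820, 285, 164]);
translate([0, 1425, 820]) cube([820, 285, 164]);
translate([0, 1710, 984]) cube([820, 285, 164]);
translate([0, 1995, 1148]) cube([820, 285, 164]);


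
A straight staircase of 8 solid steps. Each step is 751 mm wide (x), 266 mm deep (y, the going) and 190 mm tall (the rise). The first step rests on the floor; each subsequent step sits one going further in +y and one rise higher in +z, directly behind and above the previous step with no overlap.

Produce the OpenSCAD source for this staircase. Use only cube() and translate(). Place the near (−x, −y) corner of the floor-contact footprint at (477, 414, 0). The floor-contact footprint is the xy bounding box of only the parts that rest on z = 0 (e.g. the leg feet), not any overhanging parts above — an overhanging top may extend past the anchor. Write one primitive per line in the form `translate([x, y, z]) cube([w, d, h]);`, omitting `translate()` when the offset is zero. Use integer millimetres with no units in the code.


translate([477, 414, 0]) cube([751, 266, 190]);
translate([477, 680, 190]) cube([751, 266, 190]);
translate([477, 946, 380]) cube([751, 266, 190]);
translate([477, 1212, 570]) cube([751, 266, 190]);
translate([477, 1478, 760]) cube([751, 266, 190]);
translate([477, 1744, 950]) cube([751, 266, 190]);
translate([477, 2010, 1140]) cube([751, 266, 190]);
translate([477, 2276, 1330]) cube([751, 266, 190]);


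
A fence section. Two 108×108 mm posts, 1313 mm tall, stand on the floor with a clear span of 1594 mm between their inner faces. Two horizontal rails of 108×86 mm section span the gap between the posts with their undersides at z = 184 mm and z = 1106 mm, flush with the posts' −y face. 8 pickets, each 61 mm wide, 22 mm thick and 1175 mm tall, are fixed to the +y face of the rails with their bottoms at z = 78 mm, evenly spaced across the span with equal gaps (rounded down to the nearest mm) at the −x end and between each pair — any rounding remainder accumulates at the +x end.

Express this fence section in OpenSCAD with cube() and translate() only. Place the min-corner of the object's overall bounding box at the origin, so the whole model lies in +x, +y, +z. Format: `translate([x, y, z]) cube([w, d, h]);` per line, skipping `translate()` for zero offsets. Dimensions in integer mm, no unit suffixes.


cube([108, 108, 1313]);
translate([1702, 0, 0]) cube([108, 108, 1313]);
translate([108, 0, 184]) cube([1594, 108, 86]);
translate([108, 0, 1106]) cube([1594, 108, 86]);
translate([230, 108, 78]) cube([61, 22, 1175]);
translate([413, 108, 78]) cube([61, 22, 1175]);
translate([596, 108, 78]) cube([61, 22, 1175]);
translate([779, 108, 78]) cube([61, 22, 1175]);
translate([962, 108, 78]) cube([61, 22, 1175]);
translate([1145, 108, 78]) cube([61, 22, 1175]);
translate([1328, 108, 78]) cube([61, 22, 1175]);
translate([1511, 108, 78]) cube([61, 22, 1175]);


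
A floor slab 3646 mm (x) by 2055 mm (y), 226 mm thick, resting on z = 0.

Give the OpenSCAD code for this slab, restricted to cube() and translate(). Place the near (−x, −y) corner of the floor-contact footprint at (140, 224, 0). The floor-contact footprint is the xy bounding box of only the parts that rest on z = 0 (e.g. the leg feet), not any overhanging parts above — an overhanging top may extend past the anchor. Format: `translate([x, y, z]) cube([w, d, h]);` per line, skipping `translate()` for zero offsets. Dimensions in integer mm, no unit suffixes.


translate([140, 224, 0]) cube([3646, 2055, 226]);


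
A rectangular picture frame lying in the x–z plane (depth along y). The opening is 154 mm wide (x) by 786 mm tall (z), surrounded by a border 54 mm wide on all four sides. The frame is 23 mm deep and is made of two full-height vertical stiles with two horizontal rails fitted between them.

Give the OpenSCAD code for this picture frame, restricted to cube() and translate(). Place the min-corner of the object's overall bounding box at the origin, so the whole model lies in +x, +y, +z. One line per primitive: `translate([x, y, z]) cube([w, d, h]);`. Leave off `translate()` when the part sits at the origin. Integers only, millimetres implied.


cube([54, 23, 894]);
translate([208, 0, 0]) cube([54, 23, 894]);
translate([54, 0, 0]) cube([154, 23, 54]);
translate([54, 0, 840]) cube([154, 23, 54]);


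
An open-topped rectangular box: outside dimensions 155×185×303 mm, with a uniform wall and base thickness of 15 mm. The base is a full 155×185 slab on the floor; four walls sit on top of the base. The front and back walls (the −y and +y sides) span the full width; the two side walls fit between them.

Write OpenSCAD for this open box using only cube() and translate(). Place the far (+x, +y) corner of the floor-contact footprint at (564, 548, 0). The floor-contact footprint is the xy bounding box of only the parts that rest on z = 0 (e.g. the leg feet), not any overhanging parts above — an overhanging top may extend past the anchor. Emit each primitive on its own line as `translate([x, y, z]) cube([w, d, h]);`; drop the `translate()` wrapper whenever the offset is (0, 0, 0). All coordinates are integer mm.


translate([409, 363, 0]) cube([155, 185, 15]);
translate([409, 363, 15]) cube([155, 15, 288]);
translate([409, 533, 15]) cube([155, 15, 288]);
translate([409, 378, 15]) cube([15, 155, 288]);
translate([549, 378, 15]) cube([15, 155, 288]);


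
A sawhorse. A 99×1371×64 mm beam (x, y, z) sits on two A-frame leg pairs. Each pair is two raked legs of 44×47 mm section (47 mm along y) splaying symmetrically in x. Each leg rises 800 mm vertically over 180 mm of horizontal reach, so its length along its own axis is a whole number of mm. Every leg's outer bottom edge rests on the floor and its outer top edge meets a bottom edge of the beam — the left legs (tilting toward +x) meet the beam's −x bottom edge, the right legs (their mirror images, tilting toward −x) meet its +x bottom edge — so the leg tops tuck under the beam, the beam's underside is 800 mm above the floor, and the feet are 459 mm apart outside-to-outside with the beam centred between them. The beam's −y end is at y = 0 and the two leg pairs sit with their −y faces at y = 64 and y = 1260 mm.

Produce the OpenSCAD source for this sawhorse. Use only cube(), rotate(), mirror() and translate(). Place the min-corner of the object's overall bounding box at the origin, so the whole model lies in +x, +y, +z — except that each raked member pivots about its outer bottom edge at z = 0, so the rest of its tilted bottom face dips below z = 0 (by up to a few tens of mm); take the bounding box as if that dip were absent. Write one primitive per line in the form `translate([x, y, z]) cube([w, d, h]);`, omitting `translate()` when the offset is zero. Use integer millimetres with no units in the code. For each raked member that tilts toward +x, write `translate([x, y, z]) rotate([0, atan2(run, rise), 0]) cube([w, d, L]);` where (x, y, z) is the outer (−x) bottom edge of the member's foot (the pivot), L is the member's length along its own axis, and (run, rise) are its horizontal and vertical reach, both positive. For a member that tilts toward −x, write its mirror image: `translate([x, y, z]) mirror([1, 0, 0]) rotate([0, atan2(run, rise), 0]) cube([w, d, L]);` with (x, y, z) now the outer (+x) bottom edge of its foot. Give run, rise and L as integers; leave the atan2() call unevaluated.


translate([180, 0, 800]) cube([99, 1371, 64]);
translate([0, 64, 0]) rotate([0, atan2(180, 800), 0]) cube([44, 47, 820]);
translate([459, 64, 0]) mirror([1, 0, 0]) rotate([0, atan2(180, 800), 0]) cube([44, 47, 820]);
translate([0, 1260, 0]) rotate([0, atan2(180, 800), 0]) cube([44, 47, 820]);
translate([459, 1260, 0]) mirror([1, 0, 0]) rotate([0, atan2(180, 800), 0]) cube([44, 47, 820]);


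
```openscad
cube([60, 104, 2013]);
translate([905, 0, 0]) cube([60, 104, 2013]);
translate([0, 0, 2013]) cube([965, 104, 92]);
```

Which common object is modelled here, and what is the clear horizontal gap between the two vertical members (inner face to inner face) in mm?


A door frame. The clear opening width is 845 mm.

Two 2013 mm tall posts with a header on top — a door frame. The left jamb is 60 mm wide at x = 0; the right jamb starts at x = 905. The clear opening is 905 − 60 = 845 mm.


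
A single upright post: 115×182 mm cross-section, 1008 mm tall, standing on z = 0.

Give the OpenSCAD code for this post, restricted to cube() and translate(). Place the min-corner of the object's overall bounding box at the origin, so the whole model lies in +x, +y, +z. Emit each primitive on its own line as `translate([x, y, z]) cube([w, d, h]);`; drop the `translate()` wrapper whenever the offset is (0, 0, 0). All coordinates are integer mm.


cube([115, 182, 1008]);
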